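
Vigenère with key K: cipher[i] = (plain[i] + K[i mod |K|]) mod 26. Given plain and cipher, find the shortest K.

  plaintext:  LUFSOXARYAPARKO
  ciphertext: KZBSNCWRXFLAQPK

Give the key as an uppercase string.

  i= 0: K-L = 25 → Z
  i= 1: Z-U =  5 → F
  i= 2: B-F = 22 → W
  i= 3: S-S =  0 → A
  i= 4: N-O = 25 → Z
  i= 5: C-X =  5 → F
  i= 6: W-A = 22 → W
  i= 7: R-R =  0 → A
  i= 8: X-Y = 25 → Z
  i= 9: F-A =  5 → F
  i=10: L-P = 22 → W
  i=11: A-A =  0 → A
  i=12: Q-R = 25 → Z
  i=13: P-K =  5 → F
  i=14: K-O = 22 → W
  shifts repeat with period 4: ZFWA

ZFWA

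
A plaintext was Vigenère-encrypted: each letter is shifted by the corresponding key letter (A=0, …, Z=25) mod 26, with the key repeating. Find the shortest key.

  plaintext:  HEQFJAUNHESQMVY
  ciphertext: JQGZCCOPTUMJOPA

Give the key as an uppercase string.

CMQUTCU

  i= 0: J-H =  2 → C
  i= 1: Q-E = 12 → M
  i= 2: G-Q = 16 → Q
  i= 3: Z-F = 20 → U
  i= 4: C-J = 19 → T
  i= 5: C-A =  2 → C
  i= 6: O-U = 20 → U
  i= 7: P-N =  2 → C
  i= 8: T-H = 12 → M
  i= 9: U-E = 16 → Q
  i=10: M-S = 20 → U
  i=11: J-Q = 19 → T
  i=12: O-M =  2 → C
  i=13: P-V = 20 → U
  i=14: A-Y =  2 → C
  shifts repeat with period 7: CMQUTCU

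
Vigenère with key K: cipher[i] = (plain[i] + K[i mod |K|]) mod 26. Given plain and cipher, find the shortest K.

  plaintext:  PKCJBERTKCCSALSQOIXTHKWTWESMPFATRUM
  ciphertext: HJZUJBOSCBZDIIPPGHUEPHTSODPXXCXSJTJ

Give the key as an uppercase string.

  i= 0: H-P = 18 → S
  i= 1: J-K = 25 → Z
  i= 2: Z-C = 23 → X
  i= 3: U-J = 11 → L
  i= 4: J-B =  8 → I
  i= 5: B-E = 23 → X
  i= 6: O-R = 23 → X
  i= 7: S-T = 25 → Z
  i= 8: C-K = 18 → S
  i= 9: B-C = 25 → Z
  i=10: Z-C = 23 → X
  i=11: D-S = 11 → L
  i=12: I-A =  8 → I
  i=13: I-L = 23 → X
  i=14: P-S = 23 → X
  i=15: P-Q = 25 → Z
  i=16: G-O = 18 → S
  i=17: H-I = 25 → Z
  i=18: U-X = 23 → X
  i=19: E-T = 11 → L
  i=20: P-H =  8 → I
  i=21: H-K = 23 → X
  i=22: T-W = 23 → X
  i=23: S-T = 25 → Z
  i=24: O-W = 18 → S
  i=25: D-E = 25 → Z
  i=26: P-S = 23 → X
  i=27: X-M = 11 → L
  i=28: X-P =  8 → I
  i=29: C-F = 23 → X
  i=30: X-A = 23 → X
  i=31: S-T = 25 → Z
  i=32: J-R = 18 → S
  i=33: T-U = 25 → Z
  i=34: J-M = 23 → X
  shifts repeat with period 8: SZXLIXXZ

SZXLIXXZ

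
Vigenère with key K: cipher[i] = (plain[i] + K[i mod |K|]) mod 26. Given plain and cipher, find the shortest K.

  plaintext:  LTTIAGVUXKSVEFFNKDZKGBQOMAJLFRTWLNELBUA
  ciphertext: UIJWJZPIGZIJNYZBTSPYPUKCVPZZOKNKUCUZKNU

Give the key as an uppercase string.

JPQOJTUO

  i= 0: U-L =  9 → J
  i= 1: I-T = 15 → P
  i= 2: J-T = 16 → Q
  i= 3: W-I = 14 → O
  i= 4: J-A =  9 → J
  i= 5: Z-G = 19 → T
  i= 6: P-V = 20 → U
  i= 7: I-U = 14 → O
  i= 8: G-X =  9 → J
  i= 9: Z-K = 15 → P
  i=10: I-S = 16 → Q
  i=11: J-V = 14 → O
  i=12: N-E =  9 → J
  i=13: Y-F = 19 → T
  i=14: Z-F = 20 → U
  i=15: B-N = 14 → O
  i=16: T-K =  9 → J
  i=17: S-D = 15 → P
  i=18: P-Z = 16 → Q
  i=19: Y-K = 14 → O
  i=20: P-G =  9 → J
  i=21: U-B = 19 → T
  i=22: K-Q = 20 → U
  i=23: C-O = 14 → O
  i=24: V-M =  9 → J
  i=25: P-A = 15 → P
  i=26: Z-J = 16 → Q
  i=27: Z-L = 14 → O
  i=28: O-F =  9 → J
  i=29: K-R = 19 → T
  i=30: N-T = 20 → U
  i=31: K-W = 14 → O
  i=32: U-L =  9 → J
  i=33: C-N = 15 → P
  i=34: U-E = 16 → Q
  i=35: Z-L = 14 → O
  i=36: K-B =  9 → J
  i=37: N-U = 19 → T
  i=38: U-A = 20 → U
  shifts repeat with period 8: JPQOJTUO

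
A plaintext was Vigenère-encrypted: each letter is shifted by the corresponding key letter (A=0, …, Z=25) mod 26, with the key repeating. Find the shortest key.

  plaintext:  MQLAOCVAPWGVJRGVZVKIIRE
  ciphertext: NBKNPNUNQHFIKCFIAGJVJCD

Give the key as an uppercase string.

BLZN

  i= 0: N-M =  1 → B
  i= 1: B-Q = 11 → L
  i= 2: K-L = 25 → Z
  i= 3: N-A = 13 → N
  i= 4: P-O =  1 → B
  i= 5: N-C = 11 → L
  i= 6: U-V = 25 → Z
  i= 7: N-A = 13 → N
  i= 8: Q-P =  1 → B
  i= 9: H-W = 11 → L
  i=10: F-G = 25 → Z
  i=11: I-V = 13 → N
  i=12: K-J =  1 → B
  i=13: C-R = 11 → L
  i=14: F-G = 25 → Z
  i=15: I-V = 13 → N
  i=16: A-Z =  1 → B
  i=17: G-V = 11 → L
  i=18: J-K = 25 → Z
  i=19: V-I = 13 → N
  i=20: J-I =  1 → B
  i=21: C-R = 11 → L
  i=22: D-E = 25 → Z
  shifts repeat with period 4: BLZN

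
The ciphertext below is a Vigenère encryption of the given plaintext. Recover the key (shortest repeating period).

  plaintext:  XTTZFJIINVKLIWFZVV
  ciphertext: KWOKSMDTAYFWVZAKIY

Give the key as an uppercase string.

  i= 0: K-X = 13 → N
  i= 1: W-T =  3 → D
  i= 2: O-T = 21 → V
  i= 3: K-Z = 11 → L
  i= 4: S-F = 13 → N
  i= 5: M-J =  3 → D
  i= 6: D-I = 21 → V
  i= 7: T-I = 11 → L
  i= 8: A-N = 13 → N
  i= 9: Y-V =  3 → D
  i=10: F-K = 21 → V
  i=11: W-L = 11 → L
  i=12: V-I = 13 → N
  i=13: Z-W =  3 → D
  i=14: A-F = 21 → V
  i=15: K-Z = 11 → L
  i=16: I-V = 13 → N
  i=17: Y-V =  3 → D
  shifts repeat with period 4: NDVL

NDVL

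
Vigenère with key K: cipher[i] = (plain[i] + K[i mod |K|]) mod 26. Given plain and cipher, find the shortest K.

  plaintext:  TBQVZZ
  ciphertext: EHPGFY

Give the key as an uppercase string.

  i= 0: E-T = 11 → L
  i= 1: H-B =  6 → G
  i= 2: P-Q = 25 → Z
  i= 3: G-V = 11 → L
  i= 4: F-Z =  6 → G
  i= 5: Y-Z = 25 → Z
  shifts repeat with period 3: LGZ

LGZ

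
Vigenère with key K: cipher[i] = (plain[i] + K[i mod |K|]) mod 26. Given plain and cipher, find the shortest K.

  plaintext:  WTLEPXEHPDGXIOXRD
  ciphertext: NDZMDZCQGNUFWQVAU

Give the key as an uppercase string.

  i= 0: N-W = 17 → R
  i= 1: D-T = 10 → K
  i= 2: Z-L = 14 → O
  i= 3: M-E =  8 → I
  i= 4: D-P = 14 → O
  i= 5: Z-X =  2 → C
  i= 6: C-E = 24 → Y
  i= 7: Q-H =  9 → J
  i= 8: G-P = 17 → R
  i= 9: N-D = 10 → K
  i=10: U-G = 14 → O
  i=11: F-X =  8 → I
  i=12: W-I = 14 → O
  i=13: Q-O =  2 → C
  i=14: V-X = 24 → Y
  i=15: A-R =  9 → J
  i=16: U-D = 17 → R
  shifts repeat with period 8: RKOIOCYJ

RKOIOCYJ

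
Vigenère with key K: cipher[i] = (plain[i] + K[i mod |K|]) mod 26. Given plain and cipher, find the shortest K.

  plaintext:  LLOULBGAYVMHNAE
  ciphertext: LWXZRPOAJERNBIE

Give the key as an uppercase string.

  i= 0: L-L =  0 → A
  i= 1: W-L = 11 → L
  i= 2: X-O =  9 → J
  i= 3: Z-U =  5 → F
  i= 4: R-L =  6 → G
  i= 5: P-B = 14 → O
  i= 6: O-G =  8 → I
  i= 7: A-A =  0 → A
  i= 8: J-Y = 11 → L
  i= 9: E-V =  9 → J
  i=10: R-M =  5 → F
  i=11: N-H =  6 → G
  i=12: B-N = 14 → O
  i=13: I-A =  8 → I
  i=14: E-E =  0 → A
  shifts repeat with period 7: ALJFGOI

ALJFGOI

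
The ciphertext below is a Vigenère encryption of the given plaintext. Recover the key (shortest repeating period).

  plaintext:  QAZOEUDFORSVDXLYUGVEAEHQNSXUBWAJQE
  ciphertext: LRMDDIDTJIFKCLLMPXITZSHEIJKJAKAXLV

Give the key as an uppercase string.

VRNPZOAO

  i= 0: L-Q = 21 → V
  i= 1: R-A = 17 → R
  i= 2: M-Z = 13 → N
  i= 3: D-O = 15 → P
  i= 4: D-E = 25 → Z
  i= 5: I-U = 14 → O
  i= 6: D-D =  0 → A
  i= 7: T-F = 14 → O
  i= 8: J-O = 21 → V
  i= 9: I-R = 17 → R
  i=10: F-S = 13 → N
  i=11: K-V = 15 → P
  i=12: C-D = 25 → Z
  i=13: L-X = 14 → O
  i=14: L-L =  0 → A
  i=15: M-Y = 14 → O
  i=16: P-U = 21 → V
  i=17: X-G = 17 → R
  i=18: I-V = 13 → N
  i=19: T-E = 15 → P
  i=20: Z-A = 25 → Z
  i=21: S-E = 14 → O
  i=22: H-H =  0 → A
  i=23: E-Q = 14 → O
  i=24: I-N = 21 → V
  i=25: J-S = 17 → R
  i=26: K-X = 13 → N
  i=27: J-U = 15 → P
  i=28: A-B = 25 → Z
  i=29: K-W = 14 → O
  i=30: A-A =  0 → A
  i=31: X-J = 14 → O
  i=32: L-Q = 21 → V
  i=33: V-E = 17 → R
  shifts repeat with period 8: VRNPZOAO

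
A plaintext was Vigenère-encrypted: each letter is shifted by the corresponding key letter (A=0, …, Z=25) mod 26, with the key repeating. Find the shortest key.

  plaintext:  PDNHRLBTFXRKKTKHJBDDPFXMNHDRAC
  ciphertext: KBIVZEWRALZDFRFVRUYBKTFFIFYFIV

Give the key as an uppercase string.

  i= 0: K-P = 21 → V
  i= 1: B-D = 24 → Y
  i= 2: I-N = 21 → V
  i= 3: V-H = 14 → O
  i= 4: Z-R =  8 → I
  i= 5: E-L = 19 → T
  i= 6: W-B = 21 → V
  i= 7: R-T = 24 → Y
  i= 8: A-F = 21 → V
  i= 9: L-X = 14 → O
  i=10: Z-R =  8 → I
  i=11: D-K = 19 → T
  i=12: F-K = 21 → V
  i=13: R-T = 24 → Y
  i=14: F-K = 21 → V
  i=15: V-H = 14 → O
  i=16: R-J =  8 → I
  i=17: U-B = 19 → T
  i=18: Y-D = 21 → V
  i=19: B-D = 24 → Y
  i=20: K-P = 21 → V
  i=21: T-F = 14 → O
  i=22: F-X =  8 → I
  i=23: F-M = 19 → T
  i=24: I-N = 21 → V
  i=25: F-H = 24 → Y
  i=26: Y-D = 21 → V
  i=27: F-R = 14 → O
  i=28: I-A =  8 → I
  i=29: V-C = 19 → T
  shifts repeat with period 6: VYVOIT

VYVOIT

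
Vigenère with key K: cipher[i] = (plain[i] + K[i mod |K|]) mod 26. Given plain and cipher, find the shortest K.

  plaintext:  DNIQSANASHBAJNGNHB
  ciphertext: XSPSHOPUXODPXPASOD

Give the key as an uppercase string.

UFHCPOC

  i= 0: X-D = 20 → U
  i= 1: S-N =  5 → F
  i= 2: P-I =  7 → H
  i= 3: S-Q =  2 → C
  i= 4: H-S = 15 → P
  i= 5: O-A = 14 → O
  i= 6: P-N =  2 → C
  i= 7: U-A = 20 → U
  i= 8: X-S =  5 → F
  i= 9: O-H =  7 → H
  i=10: D-B =  2 → C
  i=11: P-A = 15 → P
  i=12: X-J = 14 → O
  i=13: P-N =  2 → C
  i=14: A-G = 20 → U
  i=15: S-N =  5 → F
  i=16: O-H =  7 → H
  i=17: D-B =  2 → C
  shifts repeat with period 7: UFHCPOC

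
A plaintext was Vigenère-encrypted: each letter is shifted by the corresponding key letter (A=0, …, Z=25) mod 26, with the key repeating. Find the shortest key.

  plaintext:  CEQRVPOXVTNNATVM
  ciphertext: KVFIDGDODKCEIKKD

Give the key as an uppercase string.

  i= 0: K-C =  8 → I
  i= 1: V-E = 17 → R
  i= 2: F-Q = 15 → P
  i= 3: I-R = 17 → R
  i= 4: D-V =  8 → I
  i= 5: G-P = 17 → R
  i= 6: D-O = 15 → P
  i= 7: O-X = 17 → R
  i= 8: D-V =  8 → I
  i= 9: K-T = 17 → R
  i=10: C-N = 15 → P
  i=11: E-N = 17 → R
  i=12: I-A =  8 → I
  i=13: K-T = 17 → R
  i=14: K-V = 15 → P
  i=15: D-M = 17 → R
  shifts repeat with period 4: IRPR

IRPR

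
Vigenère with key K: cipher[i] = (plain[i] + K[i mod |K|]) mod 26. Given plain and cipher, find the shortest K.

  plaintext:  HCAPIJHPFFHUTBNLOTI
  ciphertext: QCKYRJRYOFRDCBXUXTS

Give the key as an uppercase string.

JAKJ

  i= 0: Q-H =  9 → J
  i= 1: C-C =  0 → A
  i= 2: K-A = 10 → K
  i= 3: Y-P =  9 → J
  i= 4: R-I =  9 → J
  i= 5: J-J =  0 → A
  i= 6: R-H = 10 → K
  i= 7: Y-P =  9 → J
  i= 8: O-F =  9 → J
  i= 9: F-F =  0 → A
  i=10: R-H = 10 → K
  i=11: D-U =  9 → J
  i=12: C-T =  9 → J
  i=13: B-B =  0 → A
  i=14: X-N = 10 → K
  i=15: U-L =  9 → J
  i=16: X-O =  9 → J
  i=17: T-T =  0 → A
  i=18: S-I = 10 → K
  shifts repeat with period 4: JAKJ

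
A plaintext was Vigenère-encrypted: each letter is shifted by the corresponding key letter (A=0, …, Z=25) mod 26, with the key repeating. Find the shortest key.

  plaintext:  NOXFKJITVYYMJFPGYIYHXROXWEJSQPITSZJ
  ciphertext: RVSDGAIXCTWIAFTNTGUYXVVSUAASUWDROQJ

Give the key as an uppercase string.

  i= 0: R-N =  4 → E
  i= 1: V-O =  7 → H
  i= 2: S-X = 21 → V
  i= 3: D-F = 24 → Y
  i= 4: G-K = 22 → W
  i= 5: A-J = 17 → R
  i= 6: I-I =  0 → A
  i= 7: X-T =  4 → E
  i= 8: C-V =  7 → H
  i= 9: T-Y = 21 → V
  i=10: W-Y = 24 → Y
  i=11: I-M = 22 → W
  i=12: A-J = 17 → R
  i=13: F-F =  0 → A
  i=14: T-P =  4 → E
  i=15: N-G =  7 → H
  i=16: T-Y = 21 → V
  i=17: G-I = 24 → Y
  i=18: U-Y = 22 → W
  i=19: Y-H = 17 → R
  i=20: X-X =  0 → A
  i=21: V-R =  4 → E
  i=22: V-O =  7 → H
  i=23: S-X = 21 → V
  i=24: U-W = 24 → Y
  i=25: A-E = 22 → W
  i=26: A-J = 17 → R
  i=27: S-S =  0 → A
  i=28: U-Q =  4 → E
  i=29: W-P =  7 → H
  i=30: D-I = 21 → V
  i=31: R-T = 24 → Y
  i=32: O-S = 22 → W
  i=33: Q-Z = 17 → R
  i=34: J-J =  0 → A
  shifts repeat with period 7: EHVYWRA

EHVYWRA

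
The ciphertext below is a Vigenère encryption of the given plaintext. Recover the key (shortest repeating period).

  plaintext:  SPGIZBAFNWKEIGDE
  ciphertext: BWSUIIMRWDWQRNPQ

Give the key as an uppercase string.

JHMM

  i= 0: B-S =  9 → J
  i= 1: W-P =  7 → H
  i= 2: S-G = 12 → M
  i= 3: U-I = 12 → M
  i= 4: I-Z =  9 → J
  i= 5: I-B =  7 → H
  i= 6: M-A = 12 → M
  i= 7: R-F = 12 → M
  i= 8: W-N =  9 → J
  i= 9: D-W =  7 → H
  i=10: W-K = 12 → M
  i=11: Q-E = 12 → M
  i=12: R-I =  9 → J
  i=13: N-G =  7 → H
  i=14: P-D = 12 → M
  i=15: Q-E = 12 → M
  shifts repeat with period 4: JHMM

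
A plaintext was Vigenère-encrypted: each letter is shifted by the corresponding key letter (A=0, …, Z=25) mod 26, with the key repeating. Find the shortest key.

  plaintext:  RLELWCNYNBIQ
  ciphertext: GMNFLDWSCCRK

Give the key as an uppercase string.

  i= 0: G-R = 15 → P
  i= 1: M-L =  1 → B
  i= 2: N-E =  9 → J
  i= 3: F-L = 20 → U
  i= 4: L-W = 15 → P
  i= 5: D-C =  1 → B
  i= 6: W-N =  9 → J
  i= 7: S-Y = 20 → U
  i= 8: C-N = 15 → P
  i= 9: C-B =  1 → B
  i=10: R-I =  9 → J
  i=11: K-Q = 20 → U
  shifts repeat with period 4: PBJU

PBJU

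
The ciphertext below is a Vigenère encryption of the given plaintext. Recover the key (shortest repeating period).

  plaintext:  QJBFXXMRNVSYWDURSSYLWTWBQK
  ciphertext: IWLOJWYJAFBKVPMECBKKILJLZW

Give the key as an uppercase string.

SNKJMZM

  i= 0: I-Q = 18 → S
  i= 1: W-J = 13 → N
  i= 2: L-B = 10 → K
  i= 3: O-F =  9 → J
  i= 4: J-X = 12 → M
  i= 5: W-X = 25 → Z
  i= 6: Y-M = 12 → M
  i= 7: J-R = 18 → S
  i= 8: A-N = 13 → N
  i= 9: F-V = 10 → K
  i=10: B-S =  9 → J
  i=11: K-Y = 12 → M
  i=12: V-W = 25 → Z
  i=13: P-D = 12 → M
  i=14: M-U = 18 → S
  i=15: E-R = 13 → N
  i=16: C-S = 10 → K
  i=17: B-S =  9 → J
  i=18: K-Y = 12 → M
  i=19: K-L = 25 → Z
  i=20: I-W = 12 → M
  i=21: L-T = 18 → S
  i=22: J-W = 13 → N
  i=23: L-B = 10 → K
  i=24: Z-Q =  9 → J
  i=25: W-K = 12 → M
  shifts repeat with period 7: SNKJMZM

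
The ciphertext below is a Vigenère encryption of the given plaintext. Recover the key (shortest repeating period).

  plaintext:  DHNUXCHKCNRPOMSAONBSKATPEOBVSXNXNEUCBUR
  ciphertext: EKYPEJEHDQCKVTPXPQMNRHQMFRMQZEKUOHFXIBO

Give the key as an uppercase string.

BDLVHHXX

  i= 0: E-D =  1 → B
  i= 1: K-H =  3 → D
  i= 2: Y-N = 11 → L
  i= 3: P-U = 21 → V
  i= 4: E-X =  7 → H
  i= 5: J-C =  7 → H
  i= 6: E-H = 23 → X
  i= 7: H-K = 23 → X
  i= 8: D-C =  1 → B
  i= 9: Q-N =  3 → D
  i=10: C-R = 11 → L
  i=11: K-P = 21 → V
  i=12: V-O =  7 → H
  i=13: T-M =  7 → H
  i=14: P-S = 23 → X
  i=15: X-A = 23 → X
  i=16: P-O =  1 → B
  i=17: Q-N =  3 → D
  i=18: M-B = 11 → L
  i=19: N-S = 21 → V
  i=20: R-K =  7 → H
  i=21: H-A =  7 → H
  i=22: Q-T = 23 → X
  i=23: M-P = 23 → X
  i=24: F-E =  1 → B
  i=25: R-O =  3 → D
  i=26: M-B = 11 → L
  i=27: Q-V = 21 → V
  i=28: Z-S =  7 → H
  i=29: E-X =  7 → H
  i=30: K-N = 23 → X
  i=31: U-X = 23 → X
  i=32: O-N =  1 → B
  i=33: H-E =  3 → D
  i=34: F-U = 11 → L
  i=35: X-C = 21 → V
  i=36: I-B =  7 → H
  i=37: B-U =  7 → H
  i=38: O-R = 23 → X
  shifts repeat with period 8: BDLVHHXX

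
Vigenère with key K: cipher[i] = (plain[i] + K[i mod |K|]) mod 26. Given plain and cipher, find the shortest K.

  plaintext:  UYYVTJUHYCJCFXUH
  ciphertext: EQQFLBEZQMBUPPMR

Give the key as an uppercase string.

  i= 0: E-U = 10 → K
  i= 1: Q-Y = 18 → S
  i= 2: Q-Y = 18 → S
  i= 3: F-V = 10 → K
  i= 4: L-T = 18 → S
  i= 5: B-J = 18 → S
  i= 6: E-U = 10 → K
  i= 7: Z-H = 18 → S
  i= 8: Q-Y = 18 → S
  i= 9: M-C = 10 → K
  i=10: B-J = 18 → S
  i=11: U-C = 18 → S
  i=12: P-F = 10 → K
  i=13: P-X = 18 → S
  i=14: M-U = 18 → S
  i=15: R-H = 10 → K
  shifts repeat with period 3: KSS

KSS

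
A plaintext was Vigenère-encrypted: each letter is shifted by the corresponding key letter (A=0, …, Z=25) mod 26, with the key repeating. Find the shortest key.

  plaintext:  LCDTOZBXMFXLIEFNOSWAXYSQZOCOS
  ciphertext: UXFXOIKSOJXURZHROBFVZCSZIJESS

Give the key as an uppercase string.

  i= 0: U-L =  9 → J
  i= 1: X-C = 21 → V
  i= 2: F-D =  2 → C
  i= 3: X-T =  4 → E
  i= 4: O-O =  0 → A
  i= 5: I-Z =  9 → J
  i= 6: K-B =  9 → J
  i= 7: S-X = 21 → V
  i= 8: O-M =  2 → C
  i= 9: J-F =  4 → E
  i=10: X-X =  0 → A
  i=11: U-L =  9 → J
  i=12: R-I =  9 → J
  i=13: Z-E = 21 → V
  i=14: H-F =  2 → C
  i=15: R-N =  4 → E
  i=16: O-O =  0 → A
  i=17: B-S =  9 → J
  i=18: F-W =  9 → J
  i=19: V-A = 21 → V
  i=20: Z-X =  2 → C
  i=21: C-Y =  4 → E
  i=22: S-S =  0 → A
  i=23: Z-Q =  9 → J
  i=24: I-Z =  9 → J
  i=25: J-O = 21 → V
  i=26: E-C =  2 → C
  i=27: S-O =  4 → E
  i=28: S-S =  0 → A
  shifts repeat with period 6: JVCEAJ

JVCEAJ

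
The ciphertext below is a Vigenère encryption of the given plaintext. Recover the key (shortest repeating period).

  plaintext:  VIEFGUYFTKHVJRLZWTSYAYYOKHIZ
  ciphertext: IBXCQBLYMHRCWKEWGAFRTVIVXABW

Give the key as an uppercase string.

NTTXKH

  i= 0: I-V = 13 → N
  i= 1: B-I = 19 → T
  i= 2: X-E = 19 → T
  i= 3: C-F = 23 → X
  i= 4: Q-G = 10 → K
  i= 5: B-U =  7 → H
  i= 6: L-Y = 13 → N
  i= 7: Y-F = 19 → T
  i= 8: M-T = 19 → T
  i= 9: H-K = 23 → X
  i=10: R-H = 10 → K
  i=11: C-V =  7 → H
  i=12: W-J = 13 → N
  i=13: K-R = 19 → T
  i=14: E-L = 19 → T
  i=15: W-Z = 23 → X
  i=16: G-W = 10 → K
  i=17: A-T =  7 → H
  i=18: F-S = 13 → N
  i=19: R-Y = 19 → T
  i=20: T-A = 19 → T
  i=21: V-Y = 23 → X
  i=22: I-Y = 10 → K
  i=23: V-O =  7 → H
  i=24: X-K = 13 → N
  i=25: A-H = 19 → T
  i=26: B-I = 19 → T
  i=27: W-Z = 23 → X
  shifts repeat with period 6: NTTXKH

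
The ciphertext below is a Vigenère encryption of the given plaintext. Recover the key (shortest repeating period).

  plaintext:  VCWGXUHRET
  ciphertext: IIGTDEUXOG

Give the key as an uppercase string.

NGK

  i= 0: I-V = 13 → N
  i= 1: I-C =  6 → G
  i= 2: G-W = 10 → K
  i= 3: T-G = 13 → N
  i= 4: D-X =  6 → G
  i= 5: E-U = 10 → K
  i= 6: U-H = 13 → N
  i= 7: X-R =  6 → G
  i= 8: O-E = 10 → K
  i= 9: G-T = 13 → N
  shifts repeat with period 3: NGK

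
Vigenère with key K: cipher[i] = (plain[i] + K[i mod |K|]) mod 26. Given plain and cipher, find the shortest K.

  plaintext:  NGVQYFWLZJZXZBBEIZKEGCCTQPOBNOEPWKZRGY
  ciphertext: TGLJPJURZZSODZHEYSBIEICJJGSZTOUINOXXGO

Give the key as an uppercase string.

  i= 0: T-N =  6 → G
  i= 1: G-G =  0 → A
  i= 2: L-V = 16 → Q
  i= 3: J-Q = 19 → T
  i= 4: P-Y = 17 → R
  i= 5: J-F =  4 → E
  i= 6: U-W = 24 → Y
  i= 7: R-L =  6 → G
  i= 8: Z-Z =  0 → A
  i= 9: Z-J = 16 → Q
  i=10: S-Z = 19 → T
  i=11: O-X = 17 → R
  i=12: D-Z =  4 → E
  i=13: Z-B = 24 → Y
  i=14: H-B =  6 → G
  i=15: E-E =  0 → A
  i=16: Y-I = 16 → Q
  i=17: S-Z = 19 → T
  i=18: B-K = 17 → R
  i=19: I-E =  4 → E
  i=20: E-G = 24 → Y
  i=21: I-C =  6 → G
  i=22: C-C =  0 → A
  i=23: J-T = 16 → Q
  i=24: J-Q = 19 → T
  i=25: G-P = 17 → R
  i=26: S-O =  4 → E
  i=27: Z-B = 24 → Y
  i=28: T-N =  6 → G
  i=29: O-O =  0 → A
  i=30: U-E = 16 → Q
  i=31: I-P = 19 → T
  i=32: N-W = 17 → R
  i=33: O-K =  4 → E
  i=34: X-Z = 24 → Y
  i=35: X-R =  6 → G
  i=36: G-G =  0 → A
  i=37: O-Y = 16 → Q
  shifts repeat with period 7: GAQTREY

GAQTREY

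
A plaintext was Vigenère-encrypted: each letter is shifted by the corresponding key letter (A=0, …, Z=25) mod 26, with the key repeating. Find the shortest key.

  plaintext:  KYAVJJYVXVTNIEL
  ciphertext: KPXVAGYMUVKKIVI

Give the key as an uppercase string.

ARX

  i= 0: K-K =  0 → A
  i= 1: P-Y = 17 → R
  i= 2: X-A = 23 → X
  i= 3: V-V =  0 → A
  i= 4: A-J = 17 → R
  i= 5: G-J = 23 → X
  i= 6: Y-Y =  0 → A
  i= 7: M-V = 17 → R
  i= 8: U-X = 23 → X
  i= 9: V-V =  0 → A
  i=10: K-T = 17 → R
  i=11: K-N = 23 → X
  i=12: I-I =  0 → A
  i=13: V-E = 17 → R
  i=14: I-L = 23 → X
  shifts repeat with period 3: ARX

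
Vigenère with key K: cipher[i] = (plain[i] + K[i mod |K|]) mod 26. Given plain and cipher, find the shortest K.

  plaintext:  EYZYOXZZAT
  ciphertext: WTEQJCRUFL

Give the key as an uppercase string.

SVF

  i= 0: W-E = 18 → S
  i= 1: T-Y = 21 → V
  i= 2: E-Z =  5 → F
  i= 3: Q-Y = 18 → S
  i= 4: J-O = 21 → V
  i= 5: C-X =  5 → F
  i= 6: R-Z = 18 → S
  i= 7: U-Z = 21 → V
  i= 8: F-A =  5 → F
  i= 9: L-T = 18 → S
  shifts repeat with period 3: SVF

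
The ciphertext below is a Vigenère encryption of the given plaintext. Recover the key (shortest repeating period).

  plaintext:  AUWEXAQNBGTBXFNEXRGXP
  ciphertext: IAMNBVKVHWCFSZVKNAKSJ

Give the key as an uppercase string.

IGQJEVU

  i= 0: I-A =  8 → I
  i= 1: A-U =  6 → G
  i= 2: M-W = 16 → Q
  i= 3: N-E =  9 → J
  i= 4: B-X =  4 → E
  i= 5: V-A = 21 → V
  i= 6: K-Q = 20 → U
  i= 7: V-N =  8 → I
  i= 8: H-B =  6 → G
  i= 9: W-G = 16 → Q
  i=10: C-T =  9 → J
  i=11: F-B =  4 → E
  i=12: S-X = 21 → V
  i=13: Z-F = 20 → U
  i=14: V-N =  8 → I
  i=15: K-E =  6 → G
  i=16: N-X = 16 → Q
  i=17: A-R =  9 → J
  i=18: K-G =  4 → E
  i=19: S-X = 21 → V
  i=20: J-P = 20 → U
  shifts repeat with period 7: IGQJEVU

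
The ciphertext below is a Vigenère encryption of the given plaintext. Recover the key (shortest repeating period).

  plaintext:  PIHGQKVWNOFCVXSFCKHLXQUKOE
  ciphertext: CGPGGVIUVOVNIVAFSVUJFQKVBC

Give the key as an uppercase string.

  i= 0: C-P = 13 → N
  i= 1: G-I = 24 → Y
  i= 2: P-H =  8 → I
  i= 3: G-G =  0 → A
  i= 4: G-Q = 16 → Q
  i= 5: V-K = 11 → L
  i= 6: I-V = 13 → N
  i= 7: U-W = 24 → Y
  i= 8: V-N =  8 → I
  i= 9: O-O =  0 → A
  i=10: V-F = 16 → Q
  i=11: N-C = 11 → L
  i=12: I-V = 13 → N
  i=13: V-X = 24 → Y
  i=14: A-S =  8 → I
  i=15: F-F =  0 → A
  i=16: S-C = 16 → Q
  i=17: V-K = 11 → L
  i=18: U-H = 13 → N
  i=19: J-L = 24 → Y
  i=20: F-X =  8 → I
  i=21: Q-Q =  0 → A
  i=22: K-U = 16 → Q
  i=23: V-K = 11 → L
  i=24: B-O = 13 → N
  i=25: C-E = 24 → Y
  shifts repeat with period 6: NYIAQL

NYIAQL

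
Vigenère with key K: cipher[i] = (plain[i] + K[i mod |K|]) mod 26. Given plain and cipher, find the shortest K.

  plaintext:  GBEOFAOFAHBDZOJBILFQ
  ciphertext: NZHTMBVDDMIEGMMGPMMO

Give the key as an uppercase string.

  i= 0: N-G =  7 → H
  i= 1: Z-B = 24 → Y
  i= 2: H-E =  3 → D
  i= 3: T-O =  5 → F
  i= 4: M-F =  7 → H
  i= 5: B-A =  1 → B
  i= 6: V-O =  7 → H
  i= 7: D-F = 24 → Y
  i= 8: D-A =  3 → D
  i= 9: M-H =  5 → F
  i=10: I-B =  7 → H
  i=11: E-D =  1 → B
  i=12: G-Z =  7 → H
  i=13: M-O = 24 → Y
  i=14: M-J =  3 → D
  i=15: G-B =  5 → F
  i=16: P-I =  7 → H
  i=17: M-L =  1 → B
  i=18: M-F =  7 → H
  i=19: O-Q = 24 → Y
  shifts repeat with period 6: HYDFHB

HYDFHB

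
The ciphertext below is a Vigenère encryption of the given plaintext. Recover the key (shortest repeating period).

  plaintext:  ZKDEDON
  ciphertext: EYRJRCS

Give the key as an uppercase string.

  i= 0: E-Z =  5 → F
  i= 1: Y-K = 14 → O
  i= 2: R-D = 14 → O
  i= 3: J-E =  5 → F
  i= 4: R-D = 14 → O
  i= 5: C-O = 14 → O
  i= 6: S-N =  5 → F
  shifts repeat with period 3: FOO

FOO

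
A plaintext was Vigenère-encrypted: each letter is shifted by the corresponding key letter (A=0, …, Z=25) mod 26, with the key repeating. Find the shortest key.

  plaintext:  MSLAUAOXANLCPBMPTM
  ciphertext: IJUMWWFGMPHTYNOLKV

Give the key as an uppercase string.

WRJMC

  i= 0: I-M = 22 → W
  i= 1: J-S = 17 → R
  i= 2: U-L =  9 → J
  i= 3: M-A = 12 → M
  i= 4: W-U =  2 → C
  i= 5: W-A = 22 → W
  i= 6: F-O = 17 → R
  i= 7: G-X =  9 → J
  i= 8: M-A = 12 → M
  i= 9: P-N =  2 → C
  i=10: H-L = 22 → W
  i=11: T-C = 17 → R
  i=12: Y-P =  9 → J
  i=13: N-B = 12 → M
  i=14: O-M =  2 → C
  i=15: L-P = 22 → W
  i=16: K-T = 17 → R
  i=17: V-M =  9 → J
  shifts repeat with period 5: WRJMC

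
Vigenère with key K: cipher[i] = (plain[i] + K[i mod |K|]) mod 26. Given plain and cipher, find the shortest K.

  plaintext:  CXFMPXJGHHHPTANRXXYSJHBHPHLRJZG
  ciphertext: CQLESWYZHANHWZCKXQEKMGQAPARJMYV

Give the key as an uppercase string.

ATGSDZPT

  i= 0: C-C =  0 → A
  i= 1: Q-X = 19 → T
  i= 2: L-F =  6 → G
  i= 3: E-M = 18 → S
  i= 4: S-P =  3 → D
  i= 5: W-X = 25 → Z
  i= 6: Y-J = 15 → P
  i= 7: Z-G = 19 → T
  i= 8: H-H =  0 → A
  i= 9: A-H = 19 → T
  i=10: N-H =  6 → G
  i=11: H-P = 18 → S
  i=12: W-T =  3 → D
  i=13: Z-A = 25 → Z
  i=14: C-N = 15 → P
  i=15: K-R = 19 → T
  i=16: X-X =  0 → A
  i=17: Q-X = 19 → T
  i=18: E-Y =  6 → G
  i=19: K-S = 18 → S
  i=20: M-J =  3 → D
  i=21: G-H = 25 → Z
  i=22: Q-B = 15 → P
  i=23: A-H = 19 → T
  i=24: P-P =  0 → A
  i=25: A-H = 19 → T
  i=26: R-L =  6 → G
  i=27: J-R = 18 → S
  i=28: M-J =  3 → D
  i=29: Y-Z = 25 → Z
  i=30: V-G = 15 → P
  shifts repeat with period 8: ATGSDZPT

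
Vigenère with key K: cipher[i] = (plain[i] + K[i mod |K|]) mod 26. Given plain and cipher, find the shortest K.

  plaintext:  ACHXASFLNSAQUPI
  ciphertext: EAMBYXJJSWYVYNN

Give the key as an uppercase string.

EYF

  i= 0: E-A =  4 → E
  i= 1: A-C = 24 → Y
  i= 2: M-H =  5 → F
  i= 3: B-X =  4 → E
  i= 4: Y-A = 24 → Y
  i= 5: X-S =  5 → F
  i= 6: J-F =  4 → E
  i= 7: J-L = 24 → Y
  i= 8: S-N =  5 → F
  i= 9: W-S =  4 → E
  i=10: Y-A = 24 → Y
  i=11: V-Q =  5 → F
  i=12: Y-U =  4 → E
  i=13: N-P = 24 → Y
  i=14: N-I =  5 → F
  shifts repeat with period 3: EYF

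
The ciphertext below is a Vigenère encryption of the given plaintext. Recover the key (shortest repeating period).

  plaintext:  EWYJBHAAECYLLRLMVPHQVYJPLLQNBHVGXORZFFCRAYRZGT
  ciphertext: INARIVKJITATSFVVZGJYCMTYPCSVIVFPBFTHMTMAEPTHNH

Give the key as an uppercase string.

  i= 0: I-E =  4 → E
  i= 1: N-W = 17 → R
  i= 2: A-Y =  2 → C
  i= 3: R-J =  8 → I
  i= 4: I-B =  7 → H
  i= 5: V-H = 14 → O
  i= 6: K-A = 10 → K
  i= 7: J-A =  9 → J
  i= 8: I-E =  4 → E
  i= 9: T-C = 17 → R
  i=10: A-Y =  2 → C
  i=11: T-L =  8 → I
  i=12: S-L =  7 → H
  i=13: F-R = 14 → O
  i=14: V-L = 10 → K
  i=15: V-M =  9 → J
  i=16: Z-V =  4 → E
  i=17: G-P = 17 → R
  i=18: J-H =  2 → C
  i=19: Y-Q =  8 → I
  i=20: C-V =  7 → H
  i=21: M-Y = 14 → O
  i=22: T-J = 10 → K
  i=23: Y-P =  9 → J
  i=24: P-L =  4 → E
  i=25: C-L = 17 → R
  i=26: S-Q =  2 → C
  i=27: V-N =  8 → I
  i=28: I-B =  7 → H
  i=29: V-H = 14 → O
  i=30: F-V = 10 → K
  i=31: P-G =  9 → J
  i=32: B-X =  4 → E
  i=33: F-O = 17 → R
  i=34: T-R =  2 → C
  i=35: H-Z =  8 → I
  i=36: M-F =  7 → H
  i=37: T-F = 14 → O
  i=38: M-C = 10 → K
  i=39: A-R =  9 → J
  i=40: E-A =  4 → E
  i=41: P-Y = 17 → R
  i=42: T-R =  2 → C
  i=43: H-Z =  8 → I
  i=44: N-G =  7 → H
  i=45: H-T = 14 → O
  shifts repeat with period 8: ERCIHOKJ

ERCIHOKJ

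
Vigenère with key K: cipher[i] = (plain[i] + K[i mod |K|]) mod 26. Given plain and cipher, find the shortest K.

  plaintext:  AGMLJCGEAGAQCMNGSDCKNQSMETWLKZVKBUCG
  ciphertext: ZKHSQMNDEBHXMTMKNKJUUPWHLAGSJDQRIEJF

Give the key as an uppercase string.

ZEVHHKH

  i= 0: Z-A = 25 → Z
  i= 1: K-G =  4 → E
  i= 2: H-M = 21 → V
  i= 3: S-L =  7 → H
  i= 4: Q-J =  7 → H
  i= 5: M-C = 10 → K
  i= 6: N-G =  7 → H
  i= 7: D-E = 25 → Z
  i= 8: E-A =  4 → E
  i= 9: B-G = 21 → V
  i=10: H-A =  7 → H
  i=11: X-Q =  7 → H
  i=12: M-C = 10 → K
  i=13: T-M =  7 → H
  i=14: M-N = 25 → Z
  i=15: K-G =  4 → E
  i=16: N-S = 21 → V
  i=17: K-D =  7 → H
  i=18: J-C =  7 → H
  i=19: U-K = 10 → K
  i=20: U-N =  7 → H
  i=21: P-Q = 25 → Z
  i=22: W-S =  4 → E
  i=23: H-M = 21 → V
  i=24: L-E =  7 → H
  i=25: A-T =  7 → H
  i=26: G-W = 10 → K
  i=27: S-L =  7 → H
  i=28: J-K = 25 → Z
  i=29: D-Z =  4 → E
  i=30: Q-V = 21 → V
  i=31: R-K =  7 → H
  i=32: I-B =  7 → H
  i=33: E-U = 10 → K
  i=34: J-C =  7 → H
  i=35: F-G = 25 → Z
  shifts repeat with period 7: ZEVHHKH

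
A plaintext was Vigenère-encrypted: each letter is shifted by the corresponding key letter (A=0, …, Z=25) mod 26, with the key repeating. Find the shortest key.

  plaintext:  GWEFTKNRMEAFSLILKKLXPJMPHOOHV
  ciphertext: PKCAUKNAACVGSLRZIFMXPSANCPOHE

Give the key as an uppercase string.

  i= 0: P-G =  9 → J
  i= 1: K-W = 14 → O
  i= 2: C-E = 24 → Y
  i= 3: A-F = 21 → V
  i= 4: U-T =  1 → B
  i= 5: K-K =  0 → A
  i= 6: N-N =  0 → A
  i= 7: A-R =  9 → J
  i= 8: A-M = 14 → O
  i= 9: C-E = 24 → Y
  i=10: V-A = 21 → V
  i=11: G-F =  1 → B
  i=12: S-S =  0 → A
  i=13: L-L =  0 → A
  i=14: R-I =  9 → J
  i=15: Z-L = 14 → O
  i=16: I-K = 24 → Y
  i=17: F-K = 21 → V
  i=18: M-L =  1 → B
  i=19: X-X =  0 → A
  i=20: P-P =  0 → A
  i=21: S-J =  9 → J
  i=22: A-M = 14 → O
  i=23: N-P = 24 → Y
  i=24: C-H = 21 → V
  i=25: P-O =  1 → B
  i=26: O-O =  0 → A
  i=27: H-H =  0 → A
  i=28: E-V =  9 → J
  shifts repeat with period 7: JOYVBAA

JOYVBAA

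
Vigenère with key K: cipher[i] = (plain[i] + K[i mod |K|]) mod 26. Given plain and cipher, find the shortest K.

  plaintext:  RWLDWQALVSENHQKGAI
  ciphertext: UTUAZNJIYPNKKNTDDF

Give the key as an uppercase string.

DXJX

  i= 0: U-R =  3 → D
  i= 1: T-W = 23 → X
  i= 2: U-L =  9 → J
  i= 3: A-D = 23 → X
  i= 4: Z-W =  3 → D
  i= 5: N-Q = 23 → X
  i= 6: J-A =  9 → J
  i= 7: I-L = 23 → X
  i= 8: Y-V =  3 → D
  i= 9: P-S = 23 → X
  i=10: N-E =  9 → J
  i=11: K-N = 23 → X
  i=12: K-H =  3 → D
  i=13: N-Q = 23 → X
  i=14: T-K =  9 → J
  i=15: D-G = 23 → X
  i=16: D-A =  3 → D
  i=17: F-I = 23 → X
  shifts repeat with period 4: DXJX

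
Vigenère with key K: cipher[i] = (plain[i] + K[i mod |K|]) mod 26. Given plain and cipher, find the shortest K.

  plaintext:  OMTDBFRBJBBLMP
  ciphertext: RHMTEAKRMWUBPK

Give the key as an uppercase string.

DVTQ

  i= 0: R-O =  3 → D
  i= 1: H-M = 21 → V
  i= 2: M-T = 19 → T
  i= 3: T-D = 16 → Q
  i= 4: E-B =  3 → D
  i= 5: A-F = 21 → V
  i= 6: K-R = 19 → T
  i= 7: R-B = 16 → Q
  i= 8: M-J =  3 → D
  i= 9: W-B = 21 → V
  i=10: U-B = 19 → T
  i=11: B-L = 16 → Q
  i=12: P-M =  3 → D
  i=13: K-P = 21 → V
  shifts repeat with period 4: DVTQ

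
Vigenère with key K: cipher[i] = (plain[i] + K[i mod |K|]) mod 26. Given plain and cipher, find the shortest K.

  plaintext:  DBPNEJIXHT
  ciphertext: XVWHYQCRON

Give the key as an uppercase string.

  i= 0: X-D = 20 → U
  i= 1: V-B = 20 → U
  i= 2: W-P =  7 → H
  i= 3: H-N = 20 → U
  i= 4: Y-E = 20 → U
  i= 5: Q-J =  7 → H
  i= 6: C-I = 20 → U
  i= 7: R-X = 20 → U
  i= 8: O-H =  7 → H
  i= 9: N-T = 20 → U
  shifts repeat with period 3: UUH

UUH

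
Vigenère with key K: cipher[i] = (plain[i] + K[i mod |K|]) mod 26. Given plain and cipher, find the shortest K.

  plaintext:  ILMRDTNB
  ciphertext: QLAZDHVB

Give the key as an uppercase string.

IAO

  i= 0: Q-I =  8 → I
  i= 1: L-L =  0 → A
  i= 2: A-M = 14 → O
  i= 3: Z-R =  8 → I
  i= 4: D-D =  0 → A
  i= 5: H-T = 14 → O
  i= 6: V-N =  8 → I
  i= 7: B-B =  0 → A
  shifts repeat with period 3: IAO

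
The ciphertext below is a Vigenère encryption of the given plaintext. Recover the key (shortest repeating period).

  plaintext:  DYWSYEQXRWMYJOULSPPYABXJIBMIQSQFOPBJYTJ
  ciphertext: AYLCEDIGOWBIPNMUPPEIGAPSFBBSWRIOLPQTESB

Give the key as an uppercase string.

XAPKGZSJ

  i= 0: A-D = 23 → X
  i= 1: Y-Y =  0 → A
  i= 2: L-W = 15 → P
  i= 3: C-S = 10 → K
  i= 4: E-Y =  6 → G
  i= 5: D-E = 25 → Z
  i= 6: I-Q = 18 → S
  i= 7: G-X =  9 → J
  i= 8: O-R = 23 → X
  i= 9: W-W =  0 → A
  i=10: B-M = 15 → P
  i=11: I-Y = 10 → K
  i=12: P-J =  6 → G
  i=13: N-O = 25 → Z
  i=14: M-U = 18 → S
  i=15: U-L =  9 → J
  i=16: P-S = 23 → X
  i=17: P-P =  0 → A
  i=18: E-P = 15 → P
  i=19: I-Y = 10 → K
  i=20: G-A =  6 → G
  i=21: A-B = 25 → Z
  i=22: P-X = 18 → S
  i=23: S-J =  9 → J
  i=24: F-I = 23 → X
  i=25: B-B =  0 → A
  i=26: B-M = 15 → P
  i=27: S-I = 10 → K
  i=28: W-Q =  6 → G
  i=29: R-S = 25 → Z
  i=30: I-Q = 18 → S
  i=31: O-F =  9 → J
  i=32: L-O = 23 → X
  i=33: P-P =  0 → A
  i=34: Q-B = 15 → P
  i=35: T-J = 10 → K
  i=36: E-Y =  6 → G
  i=37: S-T = 25 → Z
  i=38: B-J = 18 → S
  shifts repeat with period 8: XAPKGZSJ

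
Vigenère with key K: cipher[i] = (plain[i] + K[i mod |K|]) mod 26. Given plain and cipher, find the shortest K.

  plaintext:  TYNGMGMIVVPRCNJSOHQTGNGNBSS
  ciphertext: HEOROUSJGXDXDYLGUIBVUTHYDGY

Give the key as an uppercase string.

OGBLC

  i= 0: H-T = 14 → O
  i= 1: E-Y =  6 → G
  i= 2: O-N =  1 → B
  i= 3: R-G = 11 → L
  i= 4: O-M =  2 → C
  i= 5: U-G = 14 → O
  i= 6: S-M =  6 → G
  i= 7: J-I =  1 → B
  i= 8: G-V = 11 → L
  i= 9: X-V =  2 → C
  i=10: D-P = 14 → O
  i=11: X-R =  6 → G
  i=12: D-C =  1 → B
  i=13: Y-N = 11 → L
  i=14: L-J =  2 → C
  i=15: G-S = 14 → O
  i=16: U-O =  6 → G
  i=17: I-H =  1 → B
  i=18: B-Q = 11 → L
  i=19: V-T =  2 → C
  i=20: U-G = 14 → O
  i=21: T-N =  6 → G
  i=22: H-G =  1 → B
  i=23: Y-N = 11 → L
  i=24: D-B =  2 → C
  i=25: G-S = 14 → O
  i=26: Y-S =  6 → G
  shifts repeat with period 5: OGBLC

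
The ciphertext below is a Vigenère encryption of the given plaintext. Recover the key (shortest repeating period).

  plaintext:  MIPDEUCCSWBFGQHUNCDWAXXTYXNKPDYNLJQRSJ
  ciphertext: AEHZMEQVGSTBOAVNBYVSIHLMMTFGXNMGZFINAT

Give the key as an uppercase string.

OWSWIKOT

  i= 0: A-M = 14 → O
  i= 1: E-I = 22 → W
  i= 2: H-P = 18 → S
  i= 3: Z-D = 22 → W
  i= 4: M-E =  8 → I
  i= 5: E-U = 10 → K
  i= 6: Q-C = 14 → O
  i= 7: V-C = 19 → T
  i= 8: G-S = 14 → O
  i= 9: S-W = 22 → W
  i=10: T-B = 18 → S
  i=11: B-F = 22 → W
  i=12: O-G =  8 → I
  i=13: A-Q = 10 → K
  i=14: V-H = 14 → O
  i=15: N-U = 19 → T
  i=16: B-N = 14 → O
  i=17: Y-C = 22 → W
  i=18: V-D = 18 → S
  i=19: S-W = 22 → W
  i=20: I-A =  8 → I
  i=21: H-X = 10 → K
  i=22: L-X = 14 → O
  i=23: M-T = 19 → T
  i=24: M-Y = 14 → O
  i=25: T-X = 22 → W
  i=26: F-N = 18 → S
  i=27: G-K = 22 → W
  i=28: X-P =  8 → I
  i=29: N-D = 10 → K
  i=30: M-Y = 14 → O
  i=31: G-N = 19 → T
  i=32: Z-L = 14 → O
  i=33: F-J = 22 → W
  i=34: I-Q = 18 → S
  i=35: N-R = 22 → W
  i=36: A-S =  8 → I
  i=37: T-J = 10 → K
  shifts repeat with period 8: OWSWIKOT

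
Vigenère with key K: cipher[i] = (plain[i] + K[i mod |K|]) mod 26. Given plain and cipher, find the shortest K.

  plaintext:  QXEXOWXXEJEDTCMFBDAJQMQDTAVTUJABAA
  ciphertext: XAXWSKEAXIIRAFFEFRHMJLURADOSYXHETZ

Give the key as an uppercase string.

  i= 0: X-Q =  7 → H
  i= 1: A-X =  3 → D
  i= 2: X-E = 19 → T
  i= 3: W-X = 25 → Z
  i= 4: S-O =  4 → E
  i= 5: K-W = 14 → O
  i= 6: E-X =  7 → H
  i= 7: A-X =  3 → D
  i= 8: X-E = 19 → T
  i= 9: I-J = 25 → Z
  i=10: I-E =  4 → E
  i=11: R-D = 14 → O
  i=12: A-T =  7 → H
  i=13: F-C =  3 → D
  i=14: F-M = 19 → T
  i=15: E-F = 25 → Z
  i=16: F-B =  4 → E
  i=17: R-D = 14 → O
  i=18: H-A =  7 → H
  i=19: M-J =  3 → D
  i=20: J-Q = 19 → T
  i=21: L-M = 25 → Z
  i=22: U-Q =  4 → E
  i=23: R-D = 14 → O
  i=24: A-T =  7 → H
  i=25: D-A =  3 → D
  i=26: O-V = 19 → T
  i=27: S-T = 25 → Z
  i=28: Y-U =  4 → E
  i=29: X-J = 14 → O
  i=30: H-A =  7 → H
  i=31: E-B =  3 → D
  i=32: T-A = 19 → T
  i=33: Z-A = 25 → Z
  shifts repeat with period 6: HDTZEO

HDTZEO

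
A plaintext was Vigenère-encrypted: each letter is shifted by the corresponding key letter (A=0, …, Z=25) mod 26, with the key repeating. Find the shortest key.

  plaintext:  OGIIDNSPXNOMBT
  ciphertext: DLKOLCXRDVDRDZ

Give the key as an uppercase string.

PFCGI

  i= 0: D-O = 15 → P
  i= 1: L-G =  5 → F
  i= 2: K-I =  2 → C
  i= 3: O-I =  6 → G
  i= 4: L-D =  8 → I
  i= 5: C-N = 15 → P
  i= 6: X-S =  5 → F
  i= 7: R-P =  2 → C
  i= 8: D-X =  6 → G
  i= 9: V-N =  8 → I
  i=10: D-O = 15 → P
  i=11: R-M =  5 → F
  i=12: D-B =  2 → C
  i=13: Z-T =  6 → G
  shifts repeat with period 5: PFCGI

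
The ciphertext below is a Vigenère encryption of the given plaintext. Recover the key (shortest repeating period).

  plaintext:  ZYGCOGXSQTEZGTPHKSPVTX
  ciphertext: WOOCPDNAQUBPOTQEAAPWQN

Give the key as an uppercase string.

XQIAB

  i= 0: W-Z = 23 → X
  i= 1: O-Y = 16 → Q
  i= 2: O-G =  8 → I
  i= 3: C-C =  0 → A
  i= 4: P-O =  1 → B
  i= 5: D-G = 23 → X
  i= 6: N-X = 16 → Q
  i= 7: A-S =  8 → I
  i= 8: Q-Q =  0 → A
  i= 9: U-T =  1 → B
  i=10: B-E = 23 → X
  i=11: P-Z = 16 → Q
  i=12: O-G =  8 → I
  i=13: T-T =  0 → A
  i=14: Q-P =  1 → B
  i=15: E-H = 23 → X
  i=16: A-K = 16 → Q
  i=17: A-S =  8 → I
  i=18: P-P =  0 → A
  i=19: W-V =  1 → B
  i=20: Q-T = 23 → X
  i=21: N-X = 16 → Q
  shifts repeat with period 5: XQIAB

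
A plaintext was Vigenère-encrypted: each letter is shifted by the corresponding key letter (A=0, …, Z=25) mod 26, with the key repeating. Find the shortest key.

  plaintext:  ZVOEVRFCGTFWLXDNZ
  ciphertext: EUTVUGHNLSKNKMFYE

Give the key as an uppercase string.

  i= 0: E-Z =  5 → F
  i= 1: U-V = 25 → Z
  i= 2: T-O =  5 → F
  i= 3: V-E = 17 → R
  i= 4: U-V = 25 → Z
  i= 5: G-R = 15 → P
  i= 6: H-F =  2 → C
  i= 7: N-C = 11 → L
  i= 8: L-G =  5 → F
  i= 9: S-T = 25 → Z
  i=10: K-F =  5 → F
  i=11: N-W = 17 → R
  i=12: K-L = 25 → Z
  i=13: M-X = 15 → P
  i=14: F-D =  2 → C
  i=15: Y-N = 11 → L
  i=16: E-Z =  5 → F
  shifts repeat with period 8: FZFRZPCL

FZFRZPCL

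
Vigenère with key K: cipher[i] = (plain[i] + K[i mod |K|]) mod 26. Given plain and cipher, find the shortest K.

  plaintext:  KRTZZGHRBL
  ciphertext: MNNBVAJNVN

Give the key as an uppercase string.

CWU

  i= 0: M-K =  2 → C
  i= 1: N-R = 22 → W
  i= 2: N-T = 20 → U
  i= 3: B-Z =  2 → C
  i= 4: V-Z = 22 → W
  i= 5: A-G = 20 → U
  i= 6: J-H =  2 → C
  i= 7: N-R = 22 → W
  i= 8: V-B = 20 → U
  i= 9: N-L =  2 → C
  shifts repeat with period 3: CWU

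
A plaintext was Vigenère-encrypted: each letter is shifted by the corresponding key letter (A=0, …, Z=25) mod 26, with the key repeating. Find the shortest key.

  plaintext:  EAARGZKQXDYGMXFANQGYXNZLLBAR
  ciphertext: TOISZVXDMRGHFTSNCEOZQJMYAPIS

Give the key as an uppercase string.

POIBTWNN

  i= 0: T-E = 15 → P
  i= 1: O-A = 14 → O
  i= 2: I-A =  8 → I
  i= 3: S-R =  1 → B
  i= 4: Z-G = 19 → T
  i= 5: V-Z = 22 → W
  i= 6: X-K = 13 → N
  i= 7: D-Q = 13 → N
  i= 8: M-X = 15 → P
  i= 9: R-D = 14 → O
  i=10: G-Y =  8 → I
  i=11: H-G =  1 → B
  i=12: F-M = 19 → T
  i=13: T-X = 22 → W
  i=14: S-F = 13 → N
  i=15: N-A = 13 → N
  i=16: C-N = 15 → P
  i=17: E-Q = 14 → O
  i=18: O-G =  8 → I
  i=19: Z-Y =  1 → B
  i=20: Q-X = 19 → T
  i=21: J-N = 22 → W
  i=22: M-Z = 13 → N
  i=23: Y-L = 13 → N
  i=24: A-L = 15 → P
  i=25: P-B = 14 → O
  i=26: I-A =  8 → I
  i=27: S-R =  1 → B
  shifts repeat with period 8: POIBTWNN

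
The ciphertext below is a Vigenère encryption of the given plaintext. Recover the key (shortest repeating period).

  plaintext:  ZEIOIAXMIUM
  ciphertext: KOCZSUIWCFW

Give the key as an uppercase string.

  i= 0: K-Z = 11 → L
  i= 1: O-E = 10 → K
  i= 2: C-I = 20 → U
  i= 3: Z-O = 11 → L
  i= 4: S-I = 10 → K
  i= 5: U-A = 20 → U
  i= 6: I-X = 11 → L
  i= 7: W-M = 10 → K
  i= 8: C-I = 20 → U
  i= 9: F-U = 11 → L
  i=10: W-M = 10 → K
  shifts repeat with period 3: LKU

LKU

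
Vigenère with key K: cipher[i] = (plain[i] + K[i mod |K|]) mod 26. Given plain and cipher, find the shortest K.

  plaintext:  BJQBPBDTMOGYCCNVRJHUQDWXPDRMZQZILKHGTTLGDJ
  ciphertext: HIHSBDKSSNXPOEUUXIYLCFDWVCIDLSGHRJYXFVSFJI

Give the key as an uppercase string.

  i= 0: H-B =  6 → G
  i= 1: I-J = 25 → Z
  i= 2: H-Q = 17 → R
  i= 3: S-B = 17 → R
  i= 4: B-P = 12 → M
  i= 5: D-B =  2 → C
  i= 6: K-D =  7 → H
  i= 7: S-T = 25 → Z
  i= 8: S-M =  6 → G
  i= 9: N-O = 25 → Z
  i=10: X-G = 17 → R
  i=11: P-Y = 17 → R
  i=12: O-C = 12 → M
  i=13: E-C =  2 → C
  i=14: U-N =  7 → H
  i=15: U-V = 25 → Z
  i=16: X-R =  6 → G
  i=17: I-J = 25 → Z
  i=18: Y-H = 17 → R
  i=19: L-U = 17 → R
  i=20: C-Q = 12 → M
  i=21: F-D =  2 → C
  i=22: D-W =  7 → H
  i=23: W-X = 25 → Z
  i=24: V-P =  6 → G
  i=25: C-D = 25 → Z
  i=26: I-R = 17 → R
  i=27: D-M = 17 → R
  i=28: L-Z = 12 → M
  i=29: S-Q =  2 → C
  i=30: G-Z =  7 → H
  i=31: H-I = 25 → Z
  i=32: R-L =  6 → G
  i=33: J-K = 25 → Z
  i=34: Y-H = 17 → R
  i=35: X-G = 17 → R
  i=36: F-T = 12 → M
  i=37: V-T =  2 → C
  i=38: S-L =  7 → H
  i=39: F-G = 25 → Z
  i=40: J-D =  6 → G
  i=41: I-J = 25 → Z
  shifts repeat with period 8: GZRRMCHZ

GZRRMCHZ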